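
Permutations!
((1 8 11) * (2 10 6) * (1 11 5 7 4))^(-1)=((11)(1 8 5 7 4)(2 10 6))^(-1)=(11)(1 4 7 5 8)(2 6 10)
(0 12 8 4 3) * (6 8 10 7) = (0 12 10 7 6 8 4 3) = [12, 1, 2, 0, 3, 5, 8, 6, 4, 9, 7, 11, 10]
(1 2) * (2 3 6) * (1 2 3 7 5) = [0, 7, 2, 6, 4, 1, 3, 5] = (1 7 5)(3 6)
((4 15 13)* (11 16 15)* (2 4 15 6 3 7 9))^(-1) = (2 9 7 3 6 16 11 4)(13 15)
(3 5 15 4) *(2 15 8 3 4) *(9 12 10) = (2 15)(3 5 8)(9 12 10) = [0, 1, 15, 5, 4, 8, 6, 7, 3, 12, 9, 11, 10, 13, 14, 2]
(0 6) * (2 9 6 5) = [5, 1, 9, 3, 4, 2, 0, 7, 8, 6] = (0 5 2 9 6)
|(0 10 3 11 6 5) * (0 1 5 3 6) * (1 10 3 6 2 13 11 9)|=9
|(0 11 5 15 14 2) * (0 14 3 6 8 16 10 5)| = 14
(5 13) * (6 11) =[0, 1, 2, 3, 4, 13, 11, 7, 8, 9, 10, 6, 12, 5] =(5 13)(6 11)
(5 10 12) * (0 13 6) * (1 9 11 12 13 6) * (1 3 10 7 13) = (0 6)(1 9 11 12 5 7 13 3 10) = [6, 9, 2, 10, 4, 7, 0, 13, 8, 11, 1, 12, 5, 3]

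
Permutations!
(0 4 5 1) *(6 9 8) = [4, 0, 2, 3, 5, 1, 9, 7, 6, 8] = (0 4 5 1)(6 9 8)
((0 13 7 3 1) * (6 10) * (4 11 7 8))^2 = (0 8 11 3)(1 13 4 7)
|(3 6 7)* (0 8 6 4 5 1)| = 8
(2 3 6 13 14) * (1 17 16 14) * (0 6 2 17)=[6, 0, 3, 2, 4, 5, 13, 7, 8, 9, 10, 11, 12, 1, 17, 15, 14, 16]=(0 6 13 1)(2 3)(14 17 16)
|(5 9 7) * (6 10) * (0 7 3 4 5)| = |(0 7)(3 4 5 9)(6 10)| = 4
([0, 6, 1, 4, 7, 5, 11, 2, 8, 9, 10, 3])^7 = (11)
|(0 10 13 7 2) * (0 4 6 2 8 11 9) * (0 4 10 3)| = |(0 3)(2 10 13 7 8 11 9 4 6)| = 18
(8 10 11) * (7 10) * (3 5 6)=[0, 1, 2, 5, 4, 6, 3, 10, 7, 9, 11, 8]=(3 5 6)(7 10 11 8)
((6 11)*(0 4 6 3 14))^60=((0 4 6 11 3 14))^60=(14)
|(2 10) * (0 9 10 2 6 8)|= |(0 9 10 6 8)|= 5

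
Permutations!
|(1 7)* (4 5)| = 2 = |(1 7)(4 5)|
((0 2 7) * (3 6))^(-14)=(0 2 7)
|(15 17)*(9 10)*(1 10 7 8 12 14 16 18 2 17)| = 12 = |(1 10 9 7 8 12 14 16 18 2 17 15)|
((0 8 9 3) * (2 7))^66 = (0 9)(3 8)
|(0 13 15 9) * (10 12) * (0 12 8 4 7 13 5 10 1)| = 11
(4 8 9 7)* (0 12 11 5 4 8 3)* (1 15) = [12, 15, 2, 0, 3, 4, 6, 8, 9, 7, 10, 5, 11, 13, 14, 1] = (0 12 11 5 4 3)(1 15)(7 8 9)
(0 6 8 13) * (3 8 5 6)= (0 3 8 13)(5 6)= [3, 1, 2, 8, 4, 6, 5, 7, 13, 9, 10, 11, 12, 0]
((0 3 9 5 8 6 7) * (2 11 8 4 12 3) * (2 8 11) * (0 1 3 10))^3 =(0 7 9 12 8 1 5 10 6 3 4)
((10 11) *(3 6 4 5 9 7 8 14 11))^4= ((3 6 4 5 9 7 8 14 11 10))^4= (3 9 11 4 8)(5 14 6 7 10)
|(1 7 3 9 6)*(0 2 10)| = |(0 2 10)(1 7 3 9 6)| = 15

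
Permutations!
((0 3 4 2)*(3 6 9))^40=((0 6 9 3 4 2))^40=(0 4 9)(2 3 6)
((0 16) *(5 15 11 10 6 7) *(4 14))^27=((0 16)(4 14)(5 15 11 10 6 7))^27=(0 16)(4 14)(5 10)(6 15)(7 11)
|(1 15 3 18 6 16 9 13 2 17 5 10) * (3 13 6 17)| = |(1 15 13 2 3 18 17 5 10)(6 16 9)| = 9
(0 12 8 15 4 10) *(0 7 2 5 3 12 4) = (0 4 10 7 2 5 3 12 8 15) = [4, 1, 5, 12, 10, 3, 6, 2, 15, 9, 7, 11, 8, 13, 14, 0]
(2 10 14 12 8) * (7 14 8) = [0, 1, 10, 3, 4, 5, 6, 14, 2, 9, 8, 11, 7, 13, 12] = (2 10 8)(7 14 12)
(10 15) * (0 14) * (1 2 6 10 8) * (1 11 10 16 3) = (0 14)(1 2 6 16 3)(8 11 10 15) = [14, 2, 6, 1, 4, 5, 16, 7, 11, 9, 15, 10, 12, 13, 0, 8, 3]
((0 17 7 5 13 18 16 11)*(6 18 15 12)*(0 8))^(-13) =((0 17 7 5 13 15 12 6 18 16 11 8))^(-13) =(0 8 11 16 18 6 12 15 13 5 7 17)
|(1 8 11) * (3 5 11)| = |(1 8 3 5 11)| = 5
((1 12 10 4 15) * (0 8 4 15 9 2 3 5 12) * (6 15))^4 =(0 2 10)(1 9 12)(3 6 8)(4 5 15)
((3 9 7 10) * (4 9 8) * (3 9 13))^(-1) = ((3 8 4 13)(7 10 9))^(-1) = (3 13 4 8)(7 9 10)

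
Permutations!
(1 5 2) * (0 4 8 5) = (0 4 8 5 2 1) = [4, 0, 1, 3, 8, 2, 6, 7, 5]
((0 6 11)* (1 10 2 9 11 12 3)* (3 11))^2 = (0 12)(1 2 3 10 9)(6 11)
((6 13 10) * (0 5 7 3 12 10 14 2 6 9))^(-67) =(0 3 9 7 10 5 12)(2 6 13 14)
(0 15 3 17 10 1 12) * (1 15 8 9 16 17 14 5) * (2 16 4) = (0 8 9 4 2 16 17 10 15 3 14 5 1 12) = [8, 12, 16, 14, 2, 1, 6, 7, 9, 4, 15, 11, 0, 13, 5, 3, 17, 10]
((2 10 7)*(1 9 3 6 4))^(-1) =(1 4 6 3 9)(2 7 10)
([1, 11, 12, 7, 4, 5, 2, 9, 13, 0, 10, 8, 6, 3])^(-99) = [3, 7, 2, 11, 4, 5, 6, 8, 0, 13, 10, 9, 12, 1]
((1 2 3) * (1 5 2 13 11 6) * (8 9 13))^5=(1 6 11 13 9 8)(2 5 3)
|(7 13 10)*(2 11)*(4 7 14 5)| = 6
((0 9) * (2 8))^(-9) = ((0 9)(2 8))^(-9) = (0 9)(2 8)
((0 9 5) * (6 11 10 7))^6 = ((0 9 5)(6 11 10 7))^6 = (6 10)(7 11)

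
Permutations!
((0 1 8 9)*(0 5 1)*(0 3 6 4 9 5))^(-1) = ((0 3 6 4 9)(1 8 5))^(-1) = (0 9 4 6 3)(1 5 8)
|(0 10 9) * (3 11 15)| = 3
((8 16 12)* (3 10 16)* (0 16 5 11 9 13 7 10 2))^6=(16)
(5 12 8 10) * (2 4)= (2 4)(5 12 8 10)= [0, 1, 4, 3, 2, 12, 6, 7, 10, 9, 5, 11, 8]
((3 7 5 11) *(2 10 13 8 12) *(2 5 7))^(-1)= (2 3 11 5 12 8 13 10)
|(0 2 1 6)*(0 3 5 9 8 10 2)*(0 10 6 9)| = 9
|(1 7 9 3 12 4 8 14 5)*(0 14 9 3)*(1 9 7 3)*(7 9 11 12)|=24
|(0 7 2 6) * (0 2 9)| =|(0 7 9)(2 6)| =6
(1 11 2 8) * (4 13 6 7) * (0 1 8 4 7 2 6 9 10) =(0 1 11 6 2 4 13 9 10) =[1, 11, 4, 3, 13, 5, 2, 7, 8, 10, 0, 6, 12, 9]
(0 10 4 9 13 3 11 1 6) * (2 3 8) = (0 10 4 9 13 8 2 3 11 1 6) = [10, 6, 3, 11, 9, 5, 0, 7, 2, 13, 4, 1, 12, 8]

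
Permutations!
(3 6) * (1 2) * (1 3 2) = (2 3 6) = [0, 1, 3, 6, 4, 5, 2]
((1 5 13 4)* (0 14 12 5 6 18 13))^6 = ((0 14 12 5)(1 6 18 13 4))^6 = (0 12)(1 6 18 13 4)(5 14)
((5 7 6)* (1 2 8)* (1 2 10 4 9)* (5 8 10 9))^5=(1 9)(2 6 5 10 8 7 4)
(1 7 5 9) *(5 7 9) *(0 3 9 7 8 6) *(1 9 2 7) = (9)(0 3 2 7 8 6) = [3, 1, 7, 2, 4, 5, 0, 8, 6, 9]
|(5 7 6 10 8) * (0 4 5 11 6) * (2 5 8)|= 9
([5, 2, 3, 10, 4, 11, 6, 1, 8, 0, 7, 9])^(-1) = [9, 7, 1, 2, 4, 0, 6, 10, 8, 11, 3, 5]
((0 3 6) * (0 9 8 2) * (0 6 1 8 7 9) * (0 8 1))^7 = (0 3)(2 6 8)(7 9)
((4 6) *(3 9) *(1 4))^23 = (1 6 4)(3 9)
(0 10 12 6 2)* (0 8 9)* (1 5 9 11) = (0 10 12 6 2 8 11 1 5 9) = [10, 5, 8, 3, 4, 9, 2, 7, 11, 0, 12, 1, 6]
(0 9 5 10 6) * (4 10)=(0 9 5 4 10 6)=[9, 1, 2, 3, 10, 4, 0, 7, 8, 5, 6]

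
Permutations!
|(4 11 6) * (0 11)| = 4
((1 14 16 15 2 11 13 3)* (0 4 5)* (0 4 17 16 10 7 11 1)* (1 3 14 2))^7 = (17)(4 5)(7 13 10 11 14)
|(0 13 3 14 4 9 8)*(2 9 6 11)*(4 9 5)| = 30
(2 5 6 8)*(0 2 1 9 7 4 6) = (0 2 5)(1 9 7 4 6 8) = [2, 9, 5, 3, 6, 0, 8, 4, 1, 7]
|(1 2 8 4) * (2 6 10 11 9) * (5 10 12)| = |(1 6 12 5 10 11 9 2 8 4)| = 10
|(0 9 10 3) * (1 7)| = |(0 9 10 3)(1 7)| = 4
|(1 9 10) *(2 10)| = 4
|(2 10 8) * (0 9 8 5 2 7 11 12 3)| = 21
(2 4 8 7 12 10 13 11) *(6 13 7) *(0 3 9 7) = (0 3 9 7 12 10)(2 4 8 6 13 11) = [3, 1, 4, 9, 8, 5, 13, 12, 6, 7, 0, 2, 10, 11]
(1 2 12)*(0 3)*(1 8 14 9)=(0 3)(1 2 12 8 14 9)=[3, 2, 12, 0, 4, 5, 6, 7, 14, 1, 10, 11, 8, 13, 9]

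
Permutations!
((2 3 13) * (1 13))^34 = (1 2)(3 13)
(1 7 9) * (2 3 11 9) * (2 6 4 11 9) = [0, 7, 3, 9, 11, 5, 4, 6, 8, 1, 10, 2] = (1 7 6 4 11 2 3 9)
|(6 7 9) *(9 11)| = 4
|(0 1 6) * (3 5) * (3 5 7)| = 6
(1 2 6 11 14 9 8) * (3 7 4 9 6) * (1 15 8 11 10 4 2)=(2 3 7)(4 9 11 14 6 10)(8 15)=[0, 1, 3, 7, 9, 5, 10, 2, 15, 11, 4, 14, 12, 13, 6, 8]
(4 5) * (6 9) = (4 5)(6 9) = [0, 1, 2, 3, 5, 4, 9, 7, 8, 6]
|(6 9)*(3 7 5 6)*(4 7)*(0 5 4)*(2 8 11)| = 30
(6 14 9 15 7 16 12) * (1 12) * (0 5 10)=(0 5 10)(1 12 6 14 9 15 7 16)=[5, 12, 2, 3, 4, 10, 14, 16, 8, 15, 0, 11, 6, 13, 9, 7, 1]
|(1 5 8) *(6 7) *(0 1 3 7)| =|(0 1 5 8 3 7 6)| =7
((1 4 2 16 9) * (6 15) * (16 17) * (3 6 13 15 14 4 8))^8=((1 8 3 6 14 4 2 17 16 9)(13 15))^8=(1 16 2 14 3)(4 6 8 9 17)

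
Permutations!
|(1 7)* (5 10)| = 2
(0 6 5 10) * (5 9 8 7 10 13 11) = (0 6 9 8 7 10)(5 13 11) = [6, 1, 2, 3, 4, 13, 9, 10, 7, 8, 0, 5, 12, 11]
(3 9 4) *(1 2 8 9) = [0, 2, 8, 1, 3, 5, 6, 7, 9, 4] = (1 2 8 9 4 3)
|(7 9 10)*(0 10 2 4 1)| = |(0 10 7 9 2 4 1)| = 7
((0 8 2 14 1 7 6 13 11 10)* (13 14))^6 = (1 6)(7 14) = ((0 8 2 13 11 10)(1 7 6 14))^6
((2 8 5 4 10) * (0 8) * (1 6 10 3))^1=(0 8 5 4 3 1 6 10 2)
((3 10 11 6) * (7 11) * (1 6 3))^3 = (1 6)(3 11 7 10)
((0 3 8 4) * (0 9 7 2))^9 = (0 8 9 2 3 4 7)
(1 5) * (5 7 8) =[0, 7, 2, 3, 4, 1, 6, 8, 5] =(1 7 8 5)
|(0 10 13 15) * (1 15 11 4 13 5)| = 15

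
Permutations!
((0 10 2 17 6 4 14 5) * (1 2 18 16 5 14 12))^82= ((0 10 18 16 5)(1 2 17 6 4 12))^82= (0 18 5 10 16)(1 4 17)(2 12 6)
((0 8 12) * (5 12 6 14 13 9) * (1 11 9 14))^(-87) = (0 8 6 1 11 9 5 12)(13 14)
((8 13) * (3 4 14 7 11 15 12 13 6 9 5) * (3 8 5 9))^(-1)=((3 4 14 7 11 15 12 13 5 8 6))^(-1)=(3 6 8 5 13 12 15 11 7 14 4)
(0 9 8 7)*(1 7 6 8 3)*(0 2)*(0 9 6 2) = [6, 7, 9, 1, 4, 5, 8, 0, 2, 3] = (0 6 8 2 9 3 1 7)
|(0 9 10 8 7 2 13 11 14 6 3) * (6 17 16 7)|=|(0 9 10 8 6 3)(2 13 11 14 17 16 7)|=42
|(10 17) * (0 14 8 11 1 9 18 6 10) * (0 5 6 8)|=20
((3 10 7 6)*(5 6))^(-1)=(3 6 5 7 10)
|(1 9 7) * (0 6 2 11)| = |(0 6 2 11)(1 9 7)| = 12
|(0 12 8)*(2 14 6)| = 3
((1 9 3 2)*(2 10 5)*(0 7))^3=((0 7)(1 9 3 10 5 2))^3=(0 7)(1 10)(2 3)(5 9)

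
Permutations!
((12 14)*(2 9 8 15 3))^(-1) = (2 3 15 8 9)(12 14)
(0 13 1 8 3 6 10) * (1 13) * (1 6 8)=[6, 1, 2, 8, 4, 5, 10, 7, 3, 9, 0, 11, 12, 13]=(13)(0 6 10)(3 8)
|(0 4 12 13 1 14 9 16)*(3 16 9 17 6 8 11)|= |(0 4 12 13 1 14 17 6 8 11 3 16)|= 12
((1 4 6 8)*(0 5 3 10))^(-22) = (0 3)(1 6)(4 8)(5 10)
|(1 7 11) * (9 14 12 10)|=|(1 7 11)(9 14 12 10)|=12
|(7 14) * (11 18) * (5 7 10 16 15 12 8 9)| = 18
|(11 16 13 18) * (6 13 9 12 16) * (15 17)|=12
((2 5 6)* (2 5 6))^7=(2 6 5)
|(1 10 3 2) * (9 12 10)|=6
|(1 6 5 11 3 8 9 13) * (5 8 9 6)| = |(1 5 11 3 9 13)(6 8)| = 6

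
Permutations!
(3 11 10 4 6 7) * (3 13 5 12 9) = (3 11 10 4 6 7 13 5 12 9) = [0, 1, 2, 11, 6, 12, 7, 13, 8, 3, 4, 10, 9, 5]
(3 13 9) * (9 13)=(13)(3 9)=[0, 1, 2, 9, 4, 5, 6, 7, 8, 3, 10, 11, 12, 13]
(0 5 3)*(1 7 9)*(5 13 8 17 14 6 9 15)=(0 13 8 17 14 6 9 1 7 15 5 3)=[13, 7, 2, 0, 4, 3, 9, 15, 17, 1, 10, 11, 12, 8, 6, 5, 16, 14]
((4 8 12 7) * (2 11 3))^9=(4 8 12 7)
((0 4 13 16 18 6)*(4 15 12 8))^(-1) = (0 6 18 16 13 4 8 12 15)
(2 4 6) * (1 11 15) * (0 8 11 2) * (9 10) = (0 8 11 15 1 2 4 6)(9 10) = [8, 2, 4, 3, 6, 5, 0, 7, 11, 10, 9, 15, 12, 13, 14, 1]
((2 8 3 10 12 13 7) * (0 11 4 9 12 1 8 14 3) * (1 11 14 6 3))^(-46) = ((0 14 1 8)(2 6 3 10 11 4 9 12 13 7))^(-46) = (0 1)(2 11 13 3 9)(4 7 10 12 6)(8 14)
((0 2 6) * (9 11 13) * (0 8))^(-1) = (0 8 6 2)(9 13 11) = ((0 2 6 8)(9 11 13))^(-1)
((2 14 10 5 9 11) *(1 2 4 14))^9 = ((1 2)(4 14 10 5 9 11))^9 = (1 2)(4 5)(9 14)(10 11)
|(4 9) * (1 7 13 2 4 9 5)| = 6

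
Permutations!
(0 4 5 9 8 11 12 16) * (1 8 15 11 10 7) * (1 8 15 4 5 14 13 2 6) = (0 5 9 4 14 13 2 6 1 15 11 12 16)(7 8 10) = [5, 15, 6, 3, 14, 9, 1, 8, 10, 4, 7, 12, 16, 2, 13, 11, 0]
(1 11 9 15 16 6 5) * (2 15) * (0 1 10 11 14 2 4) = (0 1 14 2 15 16 6 5 10 11 9 4) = [1, 14, 15, 3, 0, 10, 5, 7, 8, 4, 11, 9, 12, 13, 2, 16, 6]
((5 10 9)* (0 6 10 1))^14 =(0 10 5)(1 6 9)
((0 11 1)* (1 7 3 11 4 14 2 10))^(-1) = ((0 4 14 2 10 1)(3 11 7))^(-1) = (0 1 10 2 14 4)(3 7 11)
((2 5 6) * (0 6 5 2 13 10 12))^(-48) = ((0 6 13 10 12))^(-48) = (0 13 12 6 10)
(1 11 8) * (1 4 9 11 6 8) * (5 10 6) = (1 5 10 6 8 4 9 11) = [0, 5, 2, 3, 9, 10, 8, 7, 4, 11, 6, 1]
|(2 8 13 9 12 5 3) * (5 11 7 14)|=10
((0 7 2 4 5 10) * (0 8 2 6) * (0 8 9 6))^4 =(2 9 4 6 5 8 10)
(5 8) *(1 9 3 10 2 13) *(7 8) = (1 9 3 10 2 13)(5 7 8) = [0, 9, 13, 10, 4, 7, 6, 8, 5, 3, 2, 11, 12, 1]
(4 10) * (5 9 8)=(4 10)(5 9 8)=[0, 1, 2, 3, 10, 9, 6, 7, 5, 8, 4]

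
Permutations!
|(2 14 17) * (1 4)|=6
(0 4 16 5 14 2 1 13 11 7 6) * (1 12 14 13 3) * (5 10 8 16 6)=(0 4 6)(1 3)(2 12 14)(5 13 11 7)(8 16 10)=[4, 3, 12, 1, 6, 13, 0, 5, 16, 9, 8, 7, 14, 11, 2, 15, 10]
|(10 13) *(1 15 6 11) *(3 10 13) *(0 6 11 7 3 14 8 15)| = 10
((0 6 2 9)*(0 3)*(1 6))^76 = (0 9 6)(1 3 2)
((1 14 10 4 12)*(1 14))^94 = (4 14)(10 12)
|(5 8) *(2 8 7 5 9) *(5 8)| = |(2 5 7 8 9)| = 5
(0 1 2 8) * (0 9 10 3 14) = (0 1 2 8 9 10 3 14) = [1, 2, 8, 14, 4, 5, 6, 7, 9, 10, 3, 11, 12, 13, 0]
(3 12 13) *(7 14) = (3 12 13)(7 14) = [0, 1, 2, 12, 4, 5, 6, 14, 8, 9, 10, 11, 13, 3, 7]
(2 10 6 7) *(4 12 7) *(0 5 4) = (0 5 4 12 7 2 10 6) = [5, 1, 10, 3, 12, 4, 0, 2, 8, 9, 6, 11, 7]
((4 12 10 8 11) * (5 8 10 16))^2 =((4 12 16 5 8 11))^2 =(4 16 8)(5 11 12)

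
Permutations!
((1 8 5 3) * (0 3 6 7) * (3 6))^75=((0 6 7)(1 8 5 3))^75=(1 3 5 8)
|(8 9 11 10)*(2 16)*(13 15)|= |(2 16)(8 9 11 10)(13 15)|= 4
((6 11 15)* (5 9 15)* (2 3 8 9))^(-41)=(2 5 11 6 15 9 8 3)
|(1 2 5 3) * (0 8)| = 4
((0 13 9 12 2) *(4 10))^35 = (13)(4 10)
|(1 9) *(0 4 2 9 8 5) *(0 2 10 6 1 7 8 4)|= 20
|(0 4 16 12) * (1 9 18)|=12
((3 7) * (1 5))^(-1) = ((1 5)(3 7))^(-1) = (1 5)(3 7)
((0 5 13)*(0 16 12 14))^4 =((0 5 13 16 12 14))^4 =(0 12 13)(5 14 16)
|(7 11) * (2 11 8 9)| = 5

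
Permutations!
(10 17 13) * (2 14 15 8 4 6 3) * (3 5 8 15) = [0, 1, 14, 2, 6, 8, 5, 7, 4, 9, 17, 11, 12, 10, 3, 15, 16, 13] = (2 14 3)(4 6 5 8)(10 17 13)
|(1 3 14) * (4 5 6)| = 3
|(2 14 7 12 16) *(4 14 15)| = |(2 15 4 14 7 12 16)| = 7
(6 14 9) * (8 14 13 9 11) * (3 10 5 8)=(3 10 5 8 14 11)(6 13 9)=[0, 1, 2, 10, 4, 8, 13, 7, 14, 6, 5, 3, 12, 9, 11]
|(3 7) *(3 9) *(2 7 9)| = 2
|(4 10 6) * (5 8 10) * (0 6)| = |(0 6 4 5 8 10)| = 6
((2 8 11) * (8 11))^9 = (2 11)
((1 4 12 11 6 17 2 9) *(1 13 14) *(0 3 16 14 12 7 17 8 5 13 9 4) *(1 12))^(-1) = ((0 3 16 14 12 11 6 8 5 13 1)(2 4 7 17))^(-1) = (0 1 13 5 8 6 11 12 14 16 3)(2 17 7 4)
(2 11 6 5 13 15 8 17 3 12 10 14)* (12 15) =(2 11 6 5 13 12 10 14)(3 15 8 17) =[0, 1, 11, 15, 4, 13, 5, 7, 17, 9, 14, 6, 10, 12, 2, 8, 16, 3]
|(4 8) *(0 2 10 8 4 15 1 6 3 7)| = 9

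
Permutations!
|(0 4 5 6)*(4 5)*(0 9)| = |(0 5 6 9)| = 4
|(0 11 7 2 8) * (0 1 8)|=|(0 11 7 2)(1 8)|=4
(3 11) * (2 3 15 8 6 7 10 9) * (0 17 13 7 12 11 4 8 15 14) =[17, 1, 3, 4, 8, 5, 12, 10, 6, 2, 9, 14, 11, 7, 0, 15, 16, 13] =(0 17 13 7 10 9 2 3 4 8 6 12 11 14)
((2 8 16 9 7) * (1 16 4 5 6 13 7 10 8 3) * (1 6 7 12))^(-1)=((1 16 9 10 8 4 5 7 2 3 6 13 12))^(-1)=(1 12 13 6 3 2 7 5 4 8 10 9 16)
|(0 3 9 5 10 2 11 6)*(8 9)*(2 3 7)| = |(0 7 2 11 6)(3 8 9 5 10)| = 5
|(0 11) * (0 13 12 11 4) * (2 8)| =6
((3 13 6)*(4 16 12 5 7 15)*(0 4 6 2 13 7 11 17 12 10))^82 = (0 16)(3 15)(4 10)(5 17)(6 7)(11 12)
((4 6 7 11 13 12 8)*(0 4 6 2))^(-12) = ((0 4 2)(6 7 11 13 12 8))^(-12) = (13)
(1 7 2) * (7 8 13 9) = (1 8 13 9 7 2) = [0, 8, 1, 3, 4, 5, 6, 2, 13, 7, 10, 11, 12, 9]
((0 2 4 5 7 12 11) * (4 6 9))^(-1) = ((0 2 6 9 4 5 7 12 11))^(-1) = (0 11 12 7 5 4 9 6 2)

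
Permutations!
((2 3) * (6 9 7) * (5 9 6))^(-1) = (2 3)(5 7 9)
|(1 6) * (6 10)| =|(1 10 6)| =3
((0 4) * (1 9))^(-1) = (0 4)(1 9)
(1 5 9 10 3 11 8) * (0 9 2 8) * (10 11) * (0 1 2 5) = (0 9 11 1)(2 8)(3 10) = [9, 0, 8, 10, 4, 5, 6, 7, 2, 11, 3, 1]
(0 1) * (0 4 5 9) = (0 1 4 5 9) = [1, 4, 2, 3, 5, 9, 6, 7, 8, 0]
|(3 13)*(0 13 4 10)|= |(0 13 3 4 10)|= 5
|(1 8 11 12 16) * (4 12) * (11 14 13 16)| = |(1 8 14 13 16)(4 12 11)| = 15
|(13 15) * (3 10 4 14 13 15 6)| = 6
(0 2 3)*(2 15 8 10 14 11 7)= (0 15 8 10 14 11 7 2 3)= [15, 1, 3, 0, 4, 5, 6, 2, 10, 9, 14, 7, 12, 13, 11, 8]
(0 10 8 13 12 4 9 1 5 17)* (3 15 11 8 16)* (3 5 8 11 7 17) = (0 10 16 5 3 15 7 17)(1 8 13 12 4 9) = [10, 8, 2, 15, 9, 3, 6, 17, 13, 1, 16, 11, 4, 12, 14, 7, 5, 0]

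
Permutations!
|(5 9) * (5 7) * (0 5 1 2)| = 6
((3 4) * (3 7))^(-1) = (3 7 4) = ((3 4 7))^(-1)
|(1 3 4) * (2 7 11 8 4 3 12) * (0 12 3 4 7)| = |(0 12 2)(1 3 4)(7 11 8)| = 3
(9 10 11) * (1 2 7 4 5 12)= (1 2 7 4 5 12)(9 10 11)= [0, 2, 7, 3, 5, 12, 6, 4, 8, 10, 11, 9, 1]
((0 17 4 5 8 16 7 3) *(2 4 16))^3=(0 7 17 3 16)(2 8 5 4)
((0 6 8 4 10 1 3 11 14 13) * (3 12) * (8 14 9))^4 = (14)(1 9)(3 4)(8 12)(10 11)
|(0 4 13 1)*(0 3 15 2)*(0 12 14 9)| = |(0 4 13 1 3 15 2 12 14 9)| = 10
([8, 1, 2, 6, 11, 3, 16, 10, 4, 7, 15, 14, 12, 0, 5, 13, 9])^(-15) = [13, 1, 2, 5, 8, 14, 3, 9, 0, 16, 7, 4, 12, 15, 11, 10, 6]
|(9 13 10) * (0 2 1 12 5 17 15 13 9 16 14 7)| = |(0 2 1 12 5 17 15 13 10 16 14 7)| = 12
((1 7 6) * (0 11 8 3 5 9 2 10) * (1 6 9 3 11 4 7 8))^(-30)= ((0 4 7 9 2 10)(1 8 11)(3 5))^(-30)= (11)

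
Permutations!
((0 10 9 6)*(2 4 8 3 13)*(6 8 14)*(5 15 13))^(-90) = (0 15)(2 9)(3 14)(4 8)(5 6)(10 13)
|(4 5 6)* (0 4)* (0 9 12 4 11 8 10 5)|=9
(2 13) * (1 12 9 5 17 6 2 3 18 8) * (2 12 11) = (1 11 2 13 3 18 8)(5 17 6 12 9) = [0, 11, 13, 18, 4, 17, 12, 7, 1, 5, 10, 2, 9, 3, 14, 15, 16, 6, 8]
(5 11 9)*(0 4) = (0 4)(5 11 9) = [4, 1, 2, 3, 0, 11, 6, 7, 8, 5, 10, 9]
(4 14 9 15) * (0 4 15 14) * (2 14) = [4, 1, 14, 3, 0, 5, 6, 7, 8, 2, 10, 11, 12, 13, 9, 15] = (15)(0 4)(2 14 9)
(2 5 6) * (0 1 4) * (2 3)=(0 1 4)(2 5 6 3)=[1, 4, 5, 2, 0, 6, 3]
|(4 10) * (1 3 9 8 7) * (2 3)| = 6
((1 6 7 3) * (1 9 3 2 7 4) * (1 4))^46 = ((1 6)(2 7)(3 9))^46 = (9)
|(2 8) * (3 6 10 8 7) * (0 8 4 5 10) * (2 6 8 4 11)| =|(0 4 5 10 11 2 7 3 8 6)| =10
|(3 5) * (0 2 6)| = |(0 2 6)(3 5)| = 6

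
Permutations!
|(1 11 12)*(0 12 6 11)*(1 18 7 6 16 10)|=9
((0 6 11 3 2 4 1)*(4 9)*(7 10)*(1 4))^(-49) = ((0 6 11 3 2 9 1)(7 10))^(-49) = (11)(7 10)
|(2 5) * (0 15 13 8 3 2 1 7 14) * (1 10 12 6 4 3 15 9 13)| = 56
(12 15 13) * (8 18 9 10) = (8 18 9 10)(12 15 13) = [0, 1, 2, 3, 4, 5, 6, 7, 18, 10, 8, 11, 15, 12, 14, 13, 16, 17, 9]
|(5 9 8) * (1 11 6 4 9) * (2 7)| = |(1 11 6 4 9 8 5)(2 7)| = 14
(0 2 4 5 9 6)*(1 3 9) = [2, 3, 4, 9, 5, 1, 0, 7, 8, 6] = (0 2 4 5 1 3 9 6)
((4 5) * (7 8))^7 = (4 5)(7 8)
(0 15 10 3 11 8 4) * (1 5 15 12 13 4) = (0 12 13 4)(1 5 15 10 3 11 8) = [12, 5, 2, 11, 0, 15, 6, 7, 1, 9, 3, 8, 13, 4, 14, 10]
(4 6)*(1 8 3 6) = (1 8 3 6 4) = [0, 8, 2, 6, 1, 5, 4, 7, 3]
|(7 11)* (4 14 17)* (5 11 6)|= |(4 14 17)(5 11 7 6)|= 12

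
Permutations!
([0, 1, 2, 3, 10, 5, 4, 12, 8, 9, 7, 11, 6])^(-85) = (12)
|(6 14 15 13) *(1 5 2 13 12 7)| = 9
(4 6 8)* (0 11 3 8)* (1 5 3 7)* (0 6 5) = [11, 0, 2, 8, 5, 3, 6, 1, 4, 9, 10, 7] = (0 11 7 1)(3 8 4 5)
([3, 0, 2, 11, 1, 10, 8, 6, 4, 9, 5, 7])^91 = (0 7 4 3 6 1 11 8)(5 10)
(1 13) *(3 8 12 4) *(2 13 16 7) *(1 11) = (1 16 7 2 13 11)(3 8 12 4) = [0, 16, 13, 8, 3, 5, 6, 2, 12, 9, 10, 1, 4, 11, 14, 15, 7]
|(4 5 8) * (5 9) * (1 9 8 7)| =4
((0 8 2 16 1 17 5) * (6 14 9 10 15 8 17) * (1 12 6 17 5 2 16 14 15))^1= ((0 5)(1 17 2 14 9 10)(6 15 8 16 12))^1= (0 5)(1 17 2 14 9 10)(6 15 8 16 12)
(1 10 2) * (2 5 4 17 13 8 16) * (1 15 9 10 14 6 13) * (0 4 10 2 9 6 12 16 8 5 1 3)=(0 4 17 3)(1 14 12 16 9 2 15 6 13 5 10)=[4, 14, 15, 0, 17, 10, 13, 7, 8, 2, 1, 11, 16, 5, 12, 6, 9, 3]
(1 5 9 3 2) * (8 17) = (1 5 9 3 2)(8 17) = [0, 5, 1, 2, 4, 9, 6, 7, 17, 3, 10, 11, 12, 13, 14, 15, 16, 8]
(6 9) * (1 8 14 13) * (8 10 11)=[0, 10, 2, 3, 4, 5, 9, 7, 14, 6, 11, 8, 12, 1, 13]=(1 10 11 8 14 13)(6 9)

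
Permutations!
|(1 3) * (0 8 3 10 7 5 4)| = |(0 8 3 1 10 7 5 4)| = 8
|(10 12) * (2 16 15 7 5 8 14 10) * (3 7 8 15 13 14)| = |(2 16 13 14 10 12)(3 7 5 15 8)| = 30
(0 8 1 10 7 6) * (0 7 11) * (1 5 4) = [8, 10, 2, 3, 1, 4, 7, 6, 5, 9, 11, 0] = (0 8 5 4 1 10 11)(6 7)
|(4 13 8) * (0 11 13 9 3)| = |(0 11 13 8 4 9 3)| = 7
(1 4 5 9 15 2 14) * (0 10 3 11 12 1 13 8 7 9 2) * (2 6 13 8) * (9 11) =(0 10 3 9 15)(1 4 5 6 13 2 14 8 7 11 12) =[10, 4, 14, 9, 5, 6, 13, 11, 7, 15, 3, 12, 1, 2, 8, 0]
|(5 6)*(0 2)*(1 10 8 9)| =4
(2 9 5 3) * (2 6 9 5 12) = (2 5 3 6 9 12) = [0, 1, 5, 6, 4, 3, 9, 7, 8, 12, 10, 11, 2]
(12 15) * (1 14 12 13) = (1 14 12 15 13) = [0, 14, 2, 3, 4, 5, 6, 7, 8, 9, 10, 11, 15, 1, 12, 13]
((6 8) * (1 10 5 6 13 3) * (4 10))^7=(1 3 13 8 6 5 10 4)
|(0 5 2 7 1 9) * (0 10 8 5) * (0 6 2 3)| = 10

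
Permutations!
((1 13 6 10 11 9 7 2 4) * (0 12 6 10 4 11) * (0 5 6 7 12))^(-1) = (1 4 6 5 10 13)(2 7 12 9 11)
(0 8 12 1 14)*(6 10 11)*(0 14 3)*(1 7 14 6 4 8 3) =(0 3)(4 8 12 7 14 6 10 11) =[3, 1, 2, 0, 8, 5, 10, 14, 12, 9, 11, 4, 7, 13, 6]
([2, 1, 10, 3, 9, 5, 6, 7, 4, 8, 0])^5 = (0 10 2)(4 8 9)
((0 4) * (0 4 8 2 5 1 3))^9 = (0 5)(1 8)(2 3)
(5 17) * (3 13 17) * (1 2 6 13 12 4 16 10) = (1 2 6 13 17 5 3 12 4 16 10) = [0, 2, 6, 12, 16, 3, 13, 7, 8, 9, 1, 11, 4, 17, 14, 15, 10, 5]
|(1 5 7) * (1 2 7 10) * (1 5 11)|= 2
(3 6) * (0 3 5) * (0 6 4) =(0 3 4)(5 6) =[3, 1, 2, 4, 0, 6, 5]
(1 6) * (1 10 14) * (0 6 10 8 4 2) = (0 6 8 4 2)(1 10 14) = [6, 10, 0, 3, 2, 5, 8, 7, 4, 9, 14, 11, 12, 13, 1]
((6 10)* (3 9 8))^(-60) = ((3 9 8)(6 10))^(-60) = (10)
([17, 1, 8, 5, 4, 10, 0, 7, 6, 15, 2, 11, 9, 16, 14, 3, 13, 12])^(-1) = (0 6 8 2 10 5 3 15 9 12 17)(13 16)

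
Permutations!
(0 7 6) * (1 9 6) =(0 7 1 9 6) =[7, 9, 2, 3, 4, 5, 0, 1, 8, 6]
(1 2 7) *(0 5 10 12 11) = (0 5 10 12 11)(1 2 7) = [5, 2, 7, 3, 4, 10, 6, 1, 8, 9, 12, 0, 11]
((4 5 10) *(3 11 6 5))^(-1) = (3 4 10 5 6 11)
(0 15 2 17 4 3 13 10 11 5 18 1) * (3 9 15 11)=[11, 0, 17, 13, 9, 18, 6, 7, 8, 15, 3, 5, 12, 10, 14, 2, 16, 4, 1]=(0 11 5 18 1)(2 17 4 9 15)(3 13 10)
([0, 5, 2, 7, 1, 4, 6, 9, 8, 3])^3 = (9)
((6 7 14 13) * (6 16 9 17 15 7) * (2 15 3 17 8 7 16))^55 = (2 13 14 7 8 9 16 15)(3 17)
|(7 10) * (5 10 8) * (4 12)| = |(4 12)(5 10 7 8)| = 4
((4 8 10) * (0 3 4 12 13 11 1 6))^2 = (0 4 10 13 1)(3 8 12 11 6)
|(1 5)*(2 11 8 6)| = 4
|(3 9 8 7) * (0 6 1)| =|(0 6 1)(3 9 8 7)| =12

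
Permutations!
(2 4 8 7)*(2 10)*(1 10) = (1 10 2 4 8 7) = [0, 10, 4, 3, 8, 5, 6, 1, 7, 9, 2]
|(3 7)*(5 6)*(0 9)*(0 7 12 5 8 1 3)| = 6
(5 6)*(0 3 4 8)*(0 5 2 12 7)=(0 3 4 8 5 6 2 12 7)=[3, 1, 12, 4, 8, 6, 2, 0, 5, 9, 10, 11, 7]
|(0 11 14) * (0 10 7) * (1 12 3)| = |(0 11 14 10 7)(1 12 3)| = 15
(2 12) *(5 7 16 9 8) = (2 12)(5 7 16 9 8) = [0, 1, 12, 3, 4, 7, 6, 16, 5, 8, 10, 11, 2, 13, 14, 15, 9]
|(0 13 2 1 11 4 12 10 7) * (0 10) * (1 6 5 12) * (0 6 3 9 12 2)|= |(0 13)(1 11 4)(2 3 9 12 6 5)(7 10)|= 6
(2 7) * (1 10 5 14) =(1 10 5 14)(2 7) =[0, 10, 7, 3, 4, 14, 6, 2, 8, 9, 5, 11, 12, 13, 1]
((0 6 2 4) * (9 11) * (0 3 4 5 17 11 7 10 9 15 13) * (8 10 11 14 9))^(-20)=((0 6 2 5 17 14 9 7 11 15 13)(3 4)(8 10))^(-20)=(0 2 17 9 11 13 6 5 14 7 15)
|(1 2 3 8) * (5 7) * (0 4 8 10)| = |(0 4 8 1 2 3 10)(5 7)| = 14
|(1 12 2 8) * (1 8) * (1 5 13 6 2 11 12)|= |(2 5 13 6)(11 12)|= 4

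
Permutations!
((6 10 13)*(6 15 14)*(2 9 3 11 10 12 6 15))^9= (2 11)(3 13)(6 12)(9 10)(14 15)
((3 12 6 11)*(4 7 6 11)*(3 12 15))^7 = ((3 15)(4 7 6)(11 12))^7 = (3 15)(4 7 6)(11 12)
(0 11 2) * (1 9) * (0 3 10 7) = (0 11 2 3 10 7)(1 9) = [11, 9, 3, 10, 4, 5, 6, 0, 8, 1, 7, 2]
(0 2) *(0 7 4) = (0 2 7 4) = [2, 1, 7, 3, 0, 5, 6, 4]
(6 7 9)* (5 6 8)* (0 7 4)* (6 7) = (0 6 4)(5 7 9 8) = [6, 1, 2, 3, 0, 7, 4, 9, 5, 8]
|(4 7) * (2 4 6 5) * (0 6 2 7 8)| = 7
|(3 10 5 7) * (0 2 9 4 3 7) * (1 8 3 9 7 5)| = |(0 2 7 5)(1 8 3 10)(4 9)| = 4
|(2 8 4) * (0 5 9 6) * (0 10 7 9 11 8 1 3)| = 8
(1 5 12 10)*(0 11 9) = (0 11 9)(1 5 12 10) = [11, 5, 2, 3, 4, 12, 6, 7, 8, 0, 1, 9, 10]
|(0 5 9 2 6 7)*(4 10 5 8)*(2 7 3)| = |(0 8 4 10 5 9 7)(2 6 3)| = 21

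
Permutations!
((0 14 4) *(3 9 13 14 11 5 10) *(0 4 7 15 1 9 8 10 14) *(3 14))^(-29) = (0 7 5 1 8 13 14 11 15 3 9 10)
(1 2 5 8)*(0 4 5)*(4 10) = [10, 2, 0, 3, 5, 8, 6, 7, 1, 9, 4] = (0 10 4 5 8 1 2)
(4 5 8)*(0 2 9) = (0 2 9)(4 5 8) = [2, 1, 9, 3, 5, 8, 6, 7, 4, 0]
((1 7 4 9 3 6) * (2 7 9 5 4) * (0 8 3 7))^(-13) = ((0 8 3 6 1 9 7 2)(4 5))^(-13) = (0 6 7 8 1 2 3 9)(4 5)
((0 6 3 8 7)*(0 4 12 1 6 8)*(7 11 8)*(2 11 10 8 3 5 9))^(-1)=(0 3 11 2 9 5 6 1 12 4 7)(8 10)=((0 7 4 12 1 6 5 9 2 11 3)(8 10))^(-1)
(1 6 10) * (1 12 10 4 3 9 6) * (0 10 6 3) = (0 10 12 6 4)(3 9) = [10, 1, 2, 9, 0, 5, 4, 7, 8, 3, 12, 11, 6]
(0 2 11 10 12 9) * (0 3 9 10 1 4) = (0 2 11 1 4)(3 9)(10 12) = [2, 4, 11, 9, 0, 5, 6, 7, 8, 3, 12, 1, 10]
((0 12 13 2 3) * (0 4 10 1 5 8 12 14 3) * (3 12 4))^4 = ((0 14 12 13 2)(1 5 8 4 10))^4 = (0 2 13 12 14)(1 10 4 8 5)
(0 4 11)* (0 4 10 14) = [10, 1, 2, 3, 11, 5, 6, 7, 8, 9, 14, 4, 12, 13, 0] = (0 10 14)(4 11)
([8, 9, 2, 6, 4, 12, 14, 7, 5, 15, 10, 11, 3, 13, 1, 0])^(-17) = [12, 0, 2, 1, 4, 6, 9, 7, 3, 8, 10, 11, 14, 13, 15, 5]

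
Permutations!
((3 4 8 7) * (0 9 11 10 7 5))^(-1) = ((0 9 11 10 7 3 4 8 5))^(-1) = (0 5 8 4 3 7 10 11 9)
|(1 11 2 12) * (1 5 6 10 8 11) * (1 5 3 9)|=|(1 5 6 10 8 11 2 12 3 9)|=10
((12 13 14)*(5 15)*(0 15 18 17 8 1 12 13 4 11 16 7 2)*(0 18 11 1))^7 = ((0 15 5 11 16 7 2 18 17 8)(1 12 4)(13 14))^7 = (0 18 16 15 17 7 5 8 2 11)(1 12 4)(13 14)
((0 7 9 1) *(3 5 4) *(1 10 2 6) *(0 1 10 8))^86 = (0 9)(2 10 6)(3 4 5)(7 8)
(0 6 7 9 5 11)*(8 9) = (0 6 7 8 9 5 11) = [6, 1, 2, 3, 4, 11, 7, 8, 9, 5, 10, 0]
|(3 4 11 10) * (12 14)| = 4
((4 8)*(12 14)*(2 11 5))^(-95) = (2 11 5)(4 8)(12 14)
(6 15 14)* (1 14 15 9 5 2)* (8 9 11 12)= [0, 14, 1, 3, 4, 2, 11, 7, 9, 5, 10, 12, 8, 13, 6, 15]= (15)(1 14 6 11 12 8 9 5 2)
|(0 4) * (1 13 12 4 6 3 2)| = 8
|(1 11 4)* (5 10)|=|(1 11 4)(5 10)|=6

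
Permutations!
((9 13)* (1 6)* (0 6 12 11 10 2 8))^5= (0 10 1 8 11 6 2 12)(9 13)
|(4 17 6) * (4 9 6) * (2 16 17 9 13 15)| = 8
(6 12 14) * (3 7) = (3 7)(6 12 14) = [0, 1, 2, 7, 4, 5, 12, 3, 8, 9, 10, 11, 14, 13, 6]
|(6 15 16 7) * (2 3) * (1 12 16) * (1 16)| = 4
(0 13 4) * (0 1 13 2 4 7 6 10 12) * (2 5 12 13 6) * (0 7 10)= (0 5 12 7 2 4 1 6)(10 13)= [5, 6, 4, 3, 1, 12, 0, 2, 8, 9, 13, 11, 7, 10]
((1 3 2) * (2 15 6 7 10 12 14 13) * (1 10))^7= ((1 3 15 6 7)(2 10 12 14 13))^7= (1 15 7 3 6)(2 12 13 10 14)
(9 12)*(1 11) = [0, 11, 2, 3, 4, 5, 6, 7, 8, 12, 10, 1, 9] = (1 11)(9 12)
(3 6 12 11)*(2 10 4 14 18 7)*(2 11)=(2 10 4 14 18 7 11 3 6 12)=[0, 1, 10, 6, 14, 5, 12, 11, 8, 9, 4, 3, 2, 13, 18, 15, 16, 17, 7]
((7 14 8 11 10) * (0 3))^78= ((0 3)(7 14 8 11 10))^78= (7 11 14 10 8)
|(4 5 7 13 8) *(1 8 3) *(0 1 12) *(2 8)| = 10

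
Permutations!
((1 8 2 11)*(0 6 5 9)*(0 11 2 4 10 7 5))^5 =(0 6)(1 5 4 11 7 8 9 10)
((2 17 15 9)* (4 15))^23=(2 15 17 9 4)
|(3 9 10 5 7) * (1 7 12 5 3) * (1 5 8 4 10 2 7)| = 9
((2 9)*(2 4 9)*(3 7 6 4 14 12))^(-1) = (3 12 14 9 4 6 7)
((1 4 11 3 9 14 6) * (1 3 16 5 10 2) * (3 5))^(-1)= (1 2 10 5 6 14 9 3 16 11 4)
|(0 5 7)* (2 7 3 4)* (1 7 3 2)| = |(0 5 2 3 4 1 7)| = 7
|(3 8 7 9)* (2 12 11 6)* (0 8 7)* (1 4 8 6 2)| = |(0 6 1 4 8)(2 12 11)(3 7 9)| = 15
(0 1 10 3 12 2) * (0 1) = (1 10 3 12 2) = [0, 10, 1, 12, 4, 5, 6, 7, 8, 9, 3, 11, 2]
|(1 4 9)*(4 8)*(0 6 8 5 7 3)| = 9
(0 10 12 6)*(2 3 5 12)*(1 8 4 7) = (0 10 2 3 5 12 6)(1 8 4 7) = [10, 8, 3, 5, 7, 12, 0, 1, 4, 9, 2, 11, 6]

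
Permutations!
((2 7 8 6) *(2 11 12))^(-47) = ((2 7 8 6 11 12))^(-47) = (2 7 8 6 11 12)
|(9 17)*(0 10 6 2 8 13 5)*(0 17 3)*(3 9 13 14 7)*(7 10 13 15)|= 35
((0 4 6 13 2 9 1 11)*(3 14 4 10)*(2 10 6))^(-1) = (0 11 1 9 2 4 14 3 10 13 6)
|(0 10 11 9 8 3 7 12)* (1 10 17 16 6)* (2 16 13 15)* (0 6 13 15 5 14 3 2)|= 42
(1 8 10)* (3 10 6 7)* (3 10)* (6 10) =(1 8 10)(6 7) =[0, 8, 2, 3, 4, 5, 7, 6, 10, 9, 1]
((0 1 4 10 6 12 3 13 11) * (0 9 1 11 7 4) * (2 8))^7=(13)(0 1 9 11)(2 8)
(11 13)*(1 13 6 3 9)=(1 13 11 6 3 9)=[0, 13, 2, 9, 4, 5, 3, 7, 8, 1, 10, 6, 12, 11]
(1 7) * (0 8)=[8, 7, 2, 3, 4, 5, 6, 1, 0]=(0 8)(1 7)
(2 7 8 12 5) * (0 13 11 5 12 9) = (0 13 11 5 2 7 8 9) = [13, 1, 7, 3, 4, 2, 6, 8, 9, 0, 10, 5, 12, 11]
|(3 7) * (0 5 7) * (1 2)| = 4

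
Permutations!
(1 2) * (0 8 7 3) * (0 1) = [8, 2, 0, 1, 4, 5, 6, 3, 7] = (0 8 7 3 1 2)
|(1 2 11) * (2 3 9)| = 5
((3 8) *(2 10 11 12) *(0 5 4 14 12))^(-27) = (0 2 4 11 12 5 10 14)(3 8)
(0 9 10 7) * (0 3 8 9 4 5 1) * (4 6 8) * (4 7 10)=[6, 0, 2, 7, 5, 1, 8, 3, 9, 4, 10]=(10)(0 6 8 9 4 5 1)(3 7)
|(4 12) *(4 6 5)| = 4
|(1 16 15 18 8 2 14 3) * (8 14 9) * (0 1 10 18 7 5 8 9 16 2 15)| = 4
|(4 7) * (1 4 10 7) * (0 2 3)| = 6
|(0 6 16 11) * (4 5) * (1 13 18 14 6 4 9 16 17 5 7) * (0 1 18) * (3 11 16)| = |(0 4 7 18 14 6 17 5 9 3 11 1 13)| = 13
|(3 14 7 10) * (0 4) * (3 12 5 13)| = |(0 4)(3 14 7 10 12 5 13)| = 14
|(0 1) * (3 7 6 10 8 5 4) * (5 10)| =|(0 1)(3 7 6 5 4)(8 10)| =10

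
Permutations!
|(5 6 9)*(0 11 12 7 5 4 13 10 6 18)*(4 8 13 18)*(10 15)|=42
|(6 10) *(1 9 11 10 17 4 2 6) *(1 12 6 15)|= 10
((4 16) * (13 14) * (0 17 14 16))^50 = (0 14 16)(4 17 13)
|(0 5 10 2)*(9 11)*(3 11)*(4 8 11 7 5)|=10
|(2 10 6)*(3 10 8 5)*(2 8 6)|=6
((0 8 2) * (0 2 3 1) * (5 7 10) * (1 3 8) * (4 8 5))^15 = ((0 1)(4 8 5 7 10))^15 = (10)(0 1)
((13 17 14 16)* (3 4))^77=(3 4)(13 17 14 16)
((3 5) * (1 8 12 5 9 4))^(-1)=(1 4 9 3 5 12 8)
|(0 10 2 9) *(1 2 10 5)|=5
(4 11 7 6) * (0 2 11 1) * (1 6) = (0 2 11 7 1)(4 6) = [2, 0, 11, 3, 6, 5, 4, 1, 8, 9, 10, 7]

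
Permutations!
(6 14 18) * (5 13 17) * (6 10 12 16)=[0, 1, 2, 3, 4, 13, 14, 7, 8, 9, 12, 11, 16, 17, 18, 15, 6, 5, 10]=(5 13 17)(6 14 18 10 12 16)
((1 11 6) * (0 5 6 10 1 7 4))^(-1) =(0 4 7 6 5)(1 10 11)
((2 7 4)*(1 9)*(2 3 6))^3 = ((1 9)(2 7 4 3 6))^3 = (1 9)(2 3 7 6 4)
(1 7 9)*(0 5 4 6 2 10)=(0 5 4 6 2 10)(1 7 9)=[5, 7, 10, 3, 6, 4, 2, 9, 8, 1, 0]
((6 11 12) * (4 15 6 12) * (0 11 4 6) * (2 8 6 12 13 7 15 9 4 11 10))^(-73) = (0 13 6 10 7 11 2 15 12 8)(4 9)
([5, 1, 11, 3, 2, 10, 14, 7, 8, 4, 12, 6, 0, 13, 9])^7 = (0 12 10 5)(2 11 6 14 9 4)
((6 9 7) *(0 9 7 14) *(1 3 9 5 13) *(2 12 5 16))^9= (0 14 9 3 1 13 5 12 2 16)(6 7)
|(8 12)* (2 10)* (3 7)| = |(2 10)(3 7)(8 12)| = 2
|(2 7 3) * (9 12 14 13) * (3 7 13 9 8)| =|(2 13 8 3)(9 12 14)| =12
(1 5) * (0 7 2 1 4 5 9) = [7, 9, 1, 3, 5, 4, 6, 2, 8, 0] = (0 7 2 1 9)(4 5)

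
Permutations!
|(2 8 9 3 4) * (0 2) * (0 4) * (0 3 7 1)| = |(0 2 8 9 7 1)| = 6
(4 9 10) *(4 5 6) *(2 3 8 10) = (2 3 8 10 5 6 4 9) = [0, 1, 3, 8, 9, 6, 4, 7, 10, 2, 5]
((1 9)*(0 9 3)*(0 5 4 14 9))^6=(14)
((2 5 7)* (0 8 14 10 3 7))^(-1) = (0 5 2 7 3 10 14 8)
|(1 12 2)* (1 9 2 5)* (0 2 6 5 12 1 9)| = 6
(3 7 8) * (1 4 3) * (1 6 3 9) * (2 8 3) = (1 4 9)(2 8 6)(3 7) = [0, 4, 8, 7, 9, 5, 2, 3, 6, 1]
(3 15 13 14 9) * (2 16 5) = [0, 1, 16, 15, 4, 2, 6, 7, 8, 3, 10, 11, 12, 14, 9, 13, 5] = (2 16 5)(3 15 13 14 9)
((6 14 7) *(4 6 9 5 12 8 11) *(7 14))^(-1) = (14)(4 11 8 12 5 9 7 6)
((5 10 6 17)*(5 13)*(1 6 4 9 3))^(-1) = (1 3 9 4 10 5 13 17 6)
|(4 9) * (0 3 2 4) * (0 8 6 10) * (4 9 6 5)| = |(0 3 2 9 8 5 4 6 10)| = 9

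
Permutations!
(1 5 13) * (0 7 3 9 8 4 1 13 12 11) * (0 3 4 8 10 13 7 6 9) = (0 6 9 10 13 7 4 1 5 12 11 3) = [6, 5, 2, 0, 1, 12, 9, 4, 8, 10, 13, 3, 11, 7]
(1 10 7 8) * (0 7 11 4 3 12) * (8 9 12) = (0 7 9 12)(1 10 11 4 3 8) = [7, 10, 2, 8, 3, 5, 6, 9, 1, 12, 11, 4, 0]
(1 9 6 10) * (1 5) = (1 9 6 10 5) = [0, 9, 2, 3, 4, 1, 10, 7, 8, 6, 5]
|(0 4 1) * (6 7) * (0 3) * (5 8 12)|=12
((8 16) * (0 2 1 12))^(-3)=(0 2 1 12)(8 16)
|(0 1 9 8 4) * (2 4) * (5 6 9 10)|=|(0 1 10 5 6 9 8 2 4)|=9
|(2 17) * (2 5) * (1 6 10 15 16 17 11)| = |(1 6 10 15 16 17 5 2 11)| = 9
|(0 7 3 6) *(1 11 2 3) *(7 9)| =|(0 9 7 1 11 2 3 6)| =8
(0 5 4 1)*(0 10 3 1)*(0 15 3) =[5, 10, 2, 1, 15, 4, 6, 7, 8, 9, 0, 11, 12, 13, 14, 3] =(0 5 4 15 3 1 10)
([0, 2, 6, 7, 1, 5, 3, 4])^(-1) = [0, 4, 1, 6, 7, 5, 2, 3]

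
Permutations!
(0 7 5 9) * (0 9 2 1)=(9)(0 7 5 2 1)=[7, 0, 1, 3, 4, 2, 6, 5, 8, 9]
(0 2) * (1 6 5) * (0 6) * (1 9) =[2, 0, 6, 3, 4, 9, 5, 7, 8, 1] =(0 2 6 5 9 1)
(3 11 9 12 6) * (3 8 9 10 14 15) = (3 11 10 14 15)(6 8 9 12) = [0, 1, 2, 11, 4, 5, 8, 7, 9, 12, 14, 10, 6, 13, 15, 3]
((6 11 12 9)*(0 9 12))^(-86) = ((12)(0 9 6 11))^(-86) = (12)(0 6)(9 11)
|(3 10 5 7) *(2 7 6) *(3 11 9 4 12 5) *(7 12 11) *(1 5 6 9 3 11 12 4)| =12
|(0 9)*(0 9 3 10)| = |(0 3 10)| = 3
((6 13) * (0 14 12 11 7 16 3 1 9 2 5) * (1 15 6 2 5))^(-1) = ((0 14 12 11 7 16 3 15 6 13 2 1 9 5))^(-1) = (0 5 9 1 2 13 6 15 3 16 7 11 12 14)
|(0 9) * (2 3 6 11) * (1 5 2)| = 6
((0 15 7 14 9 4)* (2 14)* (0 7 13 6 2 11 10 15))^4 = (2 7 13 9 10)(4 15 14 11 6)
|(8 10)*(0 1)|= |(0 1)(8 10)|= 2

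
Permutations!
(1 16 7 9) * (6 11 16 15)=[0, 15, 2, 3, 4, 5, 11, 9, 8, 1, 10, 16, 12, 13, 14, 6, 7]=(1 15 6 11 16 7 9)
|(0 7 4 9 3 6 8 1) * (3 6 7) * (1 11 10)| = |(0 3 7 4 9 6 8 11 10 1)| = 10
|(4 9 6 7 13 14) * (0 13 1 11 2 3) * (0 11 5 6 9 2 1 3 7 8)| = |(0 13 14 4 2 7 3 11 1 5 6 8)| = 12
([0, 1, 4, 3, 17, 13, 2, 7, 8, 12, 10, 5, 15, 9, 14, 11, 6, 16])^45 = (17)(5 12)(9 11)(13 15)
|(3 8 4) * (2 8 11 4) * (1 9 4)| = |(1 9 4 3 11)(2 8)| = 10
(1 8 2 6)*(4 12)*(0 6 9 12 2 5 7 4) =(0 6 1 8 5 7 4 2 9 12) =[6, 8, 9, 3, 2, 7, 1, 4, 5, 12, 10, 11, 0]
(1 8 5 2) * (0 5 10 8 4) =(0 5 2 1 4)(8 10) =[5, 4, 1, 3, 0, 2, 6, 7, 10, 9, 8]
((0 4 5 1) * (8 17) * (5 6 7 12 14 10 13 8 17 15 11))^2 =(17)(0 6 12 10 8 11 1 4 7 14 13 15 5)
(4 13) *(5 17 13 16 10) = [0, 1, 2, 3, 16, 17, 6, 7, 8, 9, 5, 11, 12, 4, 14, 15, 10, 13] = (4 16 10 5 17 13)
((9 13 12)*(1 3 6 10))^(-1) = (1 10 6 3)(9 12 13)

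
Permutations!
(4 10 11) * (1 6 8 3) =[0, 6, 2, 1, 10, 5, 8, 7, 3, 9, 11, 4] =(1 6 8 3)(4 10 11)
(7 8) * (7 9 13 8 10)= (7 10)(8 9 13)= [0, 1, 2, 3, 4, 5, 6, 10, 9, 13, 7, 11, 12, 8]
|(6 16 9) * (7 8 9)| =|(6 16 7 8 9)| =5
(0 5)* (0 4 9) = (0 5 4 9) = [5, 1, 2, 3, 9, 4, 6, 7, 8, 0]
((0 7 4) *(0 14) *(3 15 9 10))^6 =((0 7 4 14)(3 15 9 10))^6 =(0 4)(3 9)(7 14)(10 15)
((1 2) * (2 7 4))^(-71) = ((1 7 4 2))^(-71) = (1 7 4 2)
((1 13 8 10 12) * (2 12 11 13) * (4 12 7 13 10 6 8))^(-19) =(1 12 4 13 7 2)(6 8)(10 11)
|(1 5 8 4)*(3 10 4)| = |(1 5 8 3 10 4)| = 6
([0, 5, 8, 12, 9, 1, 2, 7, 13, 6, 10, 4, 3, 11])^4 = [0, 1, 4, 3, 8, 5, 11, 7, 9, 13, 10, 2, 12, 6]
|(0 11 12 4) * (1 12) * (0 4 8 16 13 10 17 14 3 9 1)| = 10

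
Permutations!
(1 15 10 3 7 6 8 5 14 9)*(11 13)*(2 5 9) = [0, 15, 5, 7, 4, 14, 8, 6, 9, 1, 3, 13, 12, 11, 2, 10] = (1 15 10 3 7 6 8 9)(2 5 14)(11 13)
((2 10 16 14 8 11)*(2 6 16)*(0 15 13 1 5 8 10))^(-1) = ((0 15 13 1 5 8 11 6 16 14 10 2))^(-1) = (0 2 10 14 16 6 11 8 5 1 13 15)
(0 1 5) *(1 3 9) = (0 3 9 1 5) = [3, 5, 2, 9, 4, 0, 6, 7, 8, 1]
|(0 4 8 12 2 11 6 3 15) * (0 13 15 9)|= 18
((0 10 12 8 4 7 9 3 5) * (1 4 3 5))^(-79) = ((0 10 12 8 3 1 4 7 9 5))^(-79) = (0 10 12 8 3 1 4 7 9 5)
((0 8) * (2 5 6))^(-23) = (0 8)(2 5 6)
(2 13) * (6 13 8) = (2 8 6 13) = [0, 1, 8, 3, 4, 5, 13, 7, 6, 9, 10, 11, 12, 2]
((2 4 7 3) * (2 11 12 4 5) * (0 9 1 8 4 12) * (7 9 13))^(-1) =((0 13 7 3 11)(1 8 4 9)(2 5))^(-1) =(0 11 3 7 13)(1 9 4 8)(2 5)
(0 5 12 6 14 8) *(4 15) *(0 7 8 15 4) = [5, 1, 2, 3, 4, 12, 14, 8, 7, 9, 10, 11, 6, 13, 15, 0] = (0 5 12 6 14 15)(7 8)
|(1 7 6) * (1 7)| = 2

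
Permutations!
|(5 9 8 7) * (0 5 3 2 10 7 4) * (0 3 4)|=20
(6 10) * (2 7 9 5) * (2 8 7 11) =[0, 1, 11, 3, 4, 8, 10, 9, 7, 5, 6, 2] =(2 11)(5 8 7 9)(6 10)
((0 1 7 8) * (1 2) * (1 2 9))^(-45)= ((0 9 1 7 8))^(-45)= (9)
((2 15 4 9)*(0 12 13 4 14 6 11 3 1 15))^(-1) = ((0 12 13 4 9 2)(1 15 14 6 11 3))^(-1) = (0 2 9 4 13 12)(1 3 11 6 14 15)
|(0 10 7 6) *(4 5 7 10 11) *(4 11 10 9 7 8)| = 15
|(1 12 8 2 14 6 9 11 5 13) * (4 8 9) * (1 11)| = 15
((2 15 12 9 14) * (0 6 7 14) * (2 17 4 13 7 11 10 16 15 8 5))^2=((0 6 11 10 16 15 12 9)(2 8 5)(4 13 7 14 17))^2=(0 11 16 12)(2 5 8)(4 7 17 13 14)(6 10 15 9)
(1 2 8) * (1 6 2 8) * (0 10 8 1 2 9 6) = (0 10 8)(6 9) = [10, 1, 2, 3, 4, 5, 9, 7, 0, 6, 8]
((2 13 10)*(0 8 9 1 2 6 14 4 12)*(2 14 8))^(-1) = ((0 2 13 10 6 8 9 1 14 4 12))^(-1) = (0 12 4 14 1 9 8 6 10 13 2)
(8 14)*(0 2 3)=(0 2 3)(8 14)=[2, 1, 3, 0, 4, 5, 6, 7, 14, 9, 10, 11, 12, 13, 8]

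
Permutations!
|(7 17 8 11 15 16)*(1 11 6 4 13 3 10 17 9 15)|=28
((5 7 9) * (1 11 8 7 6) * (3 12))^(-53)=(1 7 6 8 5 11 9)(3 12)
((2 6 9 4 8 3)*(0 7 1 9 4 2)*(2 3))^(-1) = (0 3 9 1 7)(2 8 4 6)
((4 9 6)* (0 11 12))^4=((0 11 12)(4 9 6))^4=(0 11 12)(4 9 6)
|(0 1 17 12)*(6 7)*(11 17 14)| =6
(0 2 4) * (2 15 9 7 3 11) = (0 15 9 7 3 11 2 4) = [15, 1, 4, 11, 0, 5, 6, 3, 8, 7, 10, 2, 12, 13, 14, 9]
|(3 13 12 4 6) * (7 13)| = 6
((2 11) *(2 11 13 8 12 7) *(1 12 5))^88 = ((1 12 7 2 13 8 5))^88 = (1 13 12 8 7 5 2)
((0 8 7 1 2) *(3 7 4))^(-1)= ((0 8 4 3 7 1 2))^(-1)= (0 2 1 7 3 4 8)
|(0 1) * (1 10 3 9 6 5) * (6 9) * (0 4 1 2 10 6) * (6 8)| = |(0 8 6 5 2 10 3)(1 4)| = 14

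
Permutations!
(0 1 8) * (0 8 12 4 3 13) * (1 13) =(0 13)(1 12 4 3) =[13, 12, 2, 1, 3, 5, 6, 7, 8, 9, 10, 11, 4, 0]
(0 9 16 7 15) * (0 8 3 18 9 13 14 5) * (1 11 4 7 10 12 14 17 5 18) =(0 13 17 5)(1 11 4 7 15 8 3)(9 16 10 12 14 18) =[13, 11, 2, 1, 7, 0, 6, 15, 3, 16, 12, 4, 14, 17, 18, 8, 10, 5, 9]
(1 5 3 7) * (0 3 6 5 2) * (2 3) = (0 2)(1 3 7)(5 6) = [2, 3, 0, 7, 4, 6, 5, 1]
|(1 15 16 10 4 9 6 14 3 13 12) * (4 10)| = 10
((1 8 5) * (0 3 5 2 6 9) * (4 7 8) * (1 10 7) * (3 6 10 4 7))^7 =(0 6 9)(1 4 5 3 10 2 8 7)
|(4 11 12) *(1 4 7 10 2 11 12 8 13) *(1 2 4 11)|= 20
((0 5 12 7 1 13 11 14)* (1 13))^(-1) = (0 14 11 13 7 12 5)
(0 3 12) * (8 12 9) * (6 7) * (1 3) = (0 1 3 9 8 12)(6 7) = [1, 3, 2, 9, 4, 5, 7, 6, 12, 8, 10, 11, 0]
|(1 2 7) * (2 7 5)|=|(1 7)(2 5)|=2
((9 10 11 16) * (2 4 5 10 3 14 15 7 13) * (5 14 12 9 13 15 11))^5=((2 4 14 11 16 13)(3 12 9)(5 10)(7 15))^5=(2 13 16 11 14 4)(3 9 12)(5 10)(7 15)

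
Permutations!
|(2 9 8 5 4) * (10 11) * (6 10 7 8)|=9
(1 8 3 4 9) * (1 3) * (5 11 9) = (1 8)(3 4 5 11 9) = [0, 8, 2, 4, 5, 11, 6, 7, 1, 3, 10, 9]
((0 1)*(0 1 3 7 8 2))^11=(0 3 7 8 2)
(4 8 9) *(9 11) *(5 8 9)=(4 9)(5 8 11)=[0, 1, 2, 3, 9, 8, 6, 7, 11, 4, 10, 5]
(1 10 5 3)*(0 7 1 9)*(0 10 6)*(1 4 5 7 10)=(0 10 7 4 5 3 9 1 6)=[10, 6, 2, 9, 5, 3, 0, 4, 8, 1, 7]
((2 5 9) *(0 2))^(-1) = ((0 2 5 9))^(-1) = (0 9 5 2)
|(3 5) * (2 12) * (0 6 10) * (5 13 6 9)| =14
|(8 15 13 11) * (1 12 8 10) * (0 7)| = 14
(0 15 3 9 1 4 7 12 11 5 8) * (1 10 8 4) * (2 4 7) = (0 15 3 9 10 8)(2 4)(5 7 12 11) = [15, 1, 4, 9, 2, 7, 6, 12, 0, 10, 8, 5, 11, 13, 14, 3]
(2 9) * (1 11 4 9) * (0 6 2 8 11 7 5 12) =[6, 7, 1, 3, 9, 12, 2, 5, 11, 8, 10, 4, 0] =(0 6 2 1 7 5 12)(4 9 8 11)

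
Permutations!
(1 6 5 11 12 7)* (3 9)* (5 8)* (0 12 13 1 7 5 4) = [12, 6, 2, 9, 0, 11, 8, 7, 4, 3, 10, 13, 5, 1] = (0 12 5 11 13 1 6 8 4)(3 9)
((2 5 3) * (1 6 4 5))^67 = ((1 6 4 5 3 2))^67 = (1 6 4 5 3 2)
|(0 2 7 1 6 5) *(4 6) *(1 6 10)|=15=|(0 2 7 6 5)(1 4 10)|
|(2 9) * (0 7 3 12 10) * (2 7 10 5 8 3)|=12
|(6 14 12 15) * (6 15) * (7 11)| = 6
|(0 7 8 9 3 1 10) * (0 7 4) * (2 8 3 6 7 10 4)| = 9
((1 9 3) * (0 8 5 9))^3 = (0 9)(1 5)(3 8)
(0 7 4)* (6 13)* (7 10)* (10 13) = (0 13 6 10 7 4) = [13, 1, 2, 3, 0, 5, 10, 4, 8, 9, 7, 11, 12, 6]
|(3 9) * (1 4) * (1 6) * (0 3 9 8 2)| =12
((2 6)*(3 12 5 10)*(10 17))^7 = (2 6)(3 5 10 12 17)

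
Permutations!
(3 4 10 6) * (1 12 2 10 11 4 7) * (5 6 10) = [0, 12, 5, 7, 11, 6, 3, 1, 8, 9, 10, 4, 2] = (1 12 2 5 6 3 7)(4 11)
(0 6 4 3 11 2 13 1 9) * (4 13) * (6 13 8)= (0 13 1 9)(2 4 3 11)(6 8)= [13, 9, 4, 11, 3, 5, 8, 7, 6, 0, 10, 2, 12, 1]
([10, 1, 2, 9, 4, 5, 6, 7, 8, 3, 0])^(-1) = [10, 1, 2, 9, 4, 5, 6, 7, 8, 3, 0]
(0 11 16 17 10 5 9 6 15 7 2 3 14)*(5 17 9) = [11, 1, 3, 14, 4, 5, 15, 2, 8, 6, 17, 16, 12, 13, 0, 7, 9, 10] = (0 11 16 9 6 15 7 2 3 14)(10 17)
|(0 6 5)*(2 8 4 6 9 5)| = |(0 9 5)(2 8 4 6)| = 12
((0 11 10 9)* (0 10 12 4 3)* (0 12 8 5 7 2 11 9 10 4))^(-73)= ((0 9 4 3 12)(2 11 8 5 7))^(-73)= (0 4 12 9 3)(2 8 7 11 5)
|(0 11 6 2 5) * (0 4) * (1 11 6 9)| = 15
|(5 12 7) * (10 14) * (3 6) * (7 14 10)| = |(3 6)(5 12 14 7)| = 4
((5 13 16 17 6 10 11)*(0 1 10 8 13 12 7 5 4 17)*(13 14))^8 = (0 14 17 10 16 8 4 1 13 6 11)(5 7 12)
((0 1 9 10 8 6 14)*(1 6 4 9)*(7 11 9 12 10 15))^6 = (4 10)(7 9)(8 12)(11 15)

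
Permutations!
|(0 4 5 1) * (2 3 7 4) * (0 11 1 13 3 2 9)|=10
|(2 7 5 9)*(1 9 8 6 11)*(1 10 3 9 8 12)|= 11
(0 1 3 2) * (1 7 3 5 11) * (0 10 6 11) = (0 7 3 2 10 6 11 1 5) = [7, 5, 10, 2, 4, 0, 11, 3, 8, 9, 6, 1]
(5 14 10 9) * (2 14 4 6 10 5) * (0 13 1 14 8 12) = (0 13 1 14 5 4 6 10 9 2 8 12) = [13, 14, 8, 3, 6, 4, 10, 7, 12, 2, 9, 11, 0, 1, 5]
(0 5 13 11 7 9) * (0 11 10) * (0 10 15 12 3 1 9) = (0 5 13 15 12 3 1 9 11 7) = [5, 9, 2, 1, 4, 13, 6, 0, 8, 11, 10, 7, 3, 15, 14, 12]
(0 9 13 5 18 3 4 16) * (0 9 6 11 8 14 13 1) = (0 6 11 8 14 13 5 18 3 4 16 9 1) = [6, 0, 2, 4, 16, 18, 11, 7, 14, 1, 10, 8, 12, 5, 13, 15, 9, 17, 3]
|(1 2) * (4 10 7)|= 6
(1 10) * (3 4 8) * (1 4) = (1 10 4 8 3) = [0, 10, 2, 1, 8, 5, 6, 7, 3, 9, 4]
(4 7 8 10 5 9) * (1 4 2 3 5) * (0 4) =(0 4 7 8 10 1)(2 3 5 9) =[4, 0, 3, 5, 7, 9, 6, 8, 10, 2, 1]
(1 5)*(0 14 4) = (0 14 4)(1 5) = [14, 5, 2, 3, 0, 1, 6, 7, 8, 9, 10, 11, 12, 13, 4]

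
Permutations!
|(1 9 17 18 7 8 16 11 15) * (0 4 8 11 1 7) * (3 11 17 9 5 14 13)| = |(0 4 8 16 1 5 14 13 3 11 15 7 17 18)| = 14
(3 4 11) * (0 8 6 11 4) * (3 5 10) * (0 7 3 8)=(3 7)(5 10 8 6 11)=[0, 1, 2, 7, 4, 10, 11, 3, 6, 9, 8, 5]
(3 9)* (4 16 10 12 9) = (3 4 16 10 12 9) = [0, 1, 2, 4, 16, 5, 6, 7, 8, 3, 12, 11, 9, 13, 14, 15, 10]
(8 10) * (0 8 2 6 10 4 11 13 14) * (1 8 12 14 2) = (0 12 14)(1 8 4 11 13 2 6 10) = [12, 8, 6, 3, 11, 5, 10, 7, 4, 9, 1, 13, 14, 2, 0]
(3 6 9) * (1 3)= (1 3 6 9)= [0, 3, 2, 6, 4, 5, 9, 7, 8, 1]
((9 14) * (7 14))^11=(7 9 14)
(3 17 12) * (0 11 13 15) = (0 11 13 15)(3 17 12) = [11, 1, 2, 17, 4, 5, 6, 7, 8, 9, 10, 13, 3, 15, 14, 0, 16, 12]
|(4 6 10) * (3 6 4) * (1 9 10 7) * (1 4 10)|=10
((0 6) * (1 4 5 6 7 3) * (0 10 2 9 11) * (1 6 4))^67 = ((0 7 3 6 10 2 9 11)(4 5))^67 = (0 6 9 7 10 11 3 2)(4 5)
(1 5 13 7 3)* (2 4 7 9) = (1 5 13 9 2 4 7 3) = [0, 5, 4, 1, 7, 13, 6, 3, 8, 2, 10, 11, 12, 9]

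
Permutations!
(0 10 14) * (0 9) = (0 10 14 9) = [10, 1, 2, 3, 4, 5, 6, 7, 8, 0, 14, 11, 12, 13, 9]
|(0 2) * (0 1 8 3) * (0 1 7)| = 3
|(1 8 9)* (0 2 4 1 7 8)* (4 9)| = 7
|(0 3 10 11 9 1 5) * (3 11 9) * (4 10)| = 8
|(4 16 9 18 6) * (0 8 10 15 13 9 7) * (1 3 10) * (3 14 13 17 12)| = |(0 8 1 14 13 9 18 6 4 16 7)(3 10 15 17 12)| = 55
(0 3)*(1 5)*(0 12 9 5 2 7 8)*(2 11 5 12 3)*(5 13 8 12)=(0 2 7 12 9 5 1 11 13 8)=[2, 11, 7, 3, 4, 1, 6, 12, 0, 5, 10, 13, 9, 8]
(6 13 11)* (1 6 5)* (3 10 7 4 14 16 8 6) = (1 3 10 7 4 14 16 8 6 13 11 5) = [0, 3, 2, 10, 14, 1, 13, 4, 6, 9, 7, 5, 12, 11, 16, 15, 8]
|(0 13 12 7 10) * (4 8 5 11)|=|(0 13 12 7 10)(4 8 5 11)|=20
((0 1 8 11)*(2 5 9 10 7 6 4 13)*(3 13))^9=(13)(0 1 8 11)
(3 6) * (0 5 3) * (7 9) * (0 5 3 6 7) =(0 3 7 9)(5 6) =[3, 1, 2, 7, 4, 6, 5, 9, 8, 0]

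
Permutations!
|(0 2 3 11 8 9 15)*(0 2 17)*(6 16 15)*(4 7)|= 8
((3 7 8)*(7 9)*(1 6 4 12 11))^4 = ((1 6 4 12 11)(3 9 7 8))^4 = (1 11 12 4 6)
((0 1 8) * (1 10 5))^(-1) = (0 8 1 5 10)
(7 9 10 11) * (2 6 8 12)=[0, 1, 6, 3, 4, 5, 8, 9, 12, 10, 11, 7, 2]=(2 6 8 12)(7 9 10 11)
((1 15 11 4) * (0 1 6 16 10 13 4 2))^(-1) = (0 2 11 15 1)(4 13 10 16 6)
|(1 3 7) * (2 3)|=4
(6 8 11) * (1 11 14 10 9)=[0, 11, 2, 3, 4, 5, 8, 7, 14, 1, 9, 6, 12, 13, 10]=(1 11 6 8 14 10 9)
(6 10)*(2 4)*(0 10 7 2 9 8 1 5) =(0 10 6 7 2 4 9 8 1 5) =[10, 5, 4, 3, 9, 0, 7, 2, 1, 8, 6]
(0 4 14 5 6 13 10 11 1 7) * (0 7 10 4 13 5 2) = (0 13 4 14 2)(1 10 11)(5 6) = [13, 10, 0, 3, 14, 6, 5, 7, 8, 9, 11, 1, 12, 4, 2]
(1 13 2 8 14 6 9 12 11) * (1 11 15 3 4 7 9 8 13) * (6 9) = (2 13)(3 4 7 6 8 14 9 12 15) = [0, 1, 13, 4, 7, 5, 8, 6, 14, 12, 10, 11, 15, 2, 9, 3]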